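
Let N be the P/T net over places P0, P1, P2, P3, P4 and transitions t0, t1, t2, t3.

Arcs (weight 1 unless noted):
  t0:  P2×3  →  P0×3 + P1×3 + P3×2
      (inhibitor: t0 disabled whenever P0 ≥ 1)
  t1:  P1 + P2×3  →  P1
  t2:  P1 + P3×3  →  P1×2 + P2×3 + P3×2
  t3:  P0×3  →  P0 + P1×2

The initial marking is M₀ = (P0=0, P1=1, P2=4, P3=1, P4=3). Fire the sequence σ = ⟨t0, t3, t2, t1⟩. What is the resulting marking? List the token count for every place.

(P0=1, P1=7, P2=1, P3=2, P4=3)

step 1: fire t0:  (P0=0, P1=1, P2=4, P3=1, P4=3) → (P0=3, P1=4, P2=1, P3=3, P4=3)
step 2: fire t3:  (P0=3, P1=4, P2=1, P3=3, P4=3) → (P0=1, P1=6, P2=1, P3=3, P4=3)
step 3: fire t2:  (P0=1, P1=6, P2=1, P3=3, P4=3) → (P0=1, P1=7, P2=4, P3=2, P4=3)
step 4: fire t1:  (P0=1, P1=7, P2=4, P3=2, P4=3) → (P0=1, P1=7, P2=1, P3=2, P4=3)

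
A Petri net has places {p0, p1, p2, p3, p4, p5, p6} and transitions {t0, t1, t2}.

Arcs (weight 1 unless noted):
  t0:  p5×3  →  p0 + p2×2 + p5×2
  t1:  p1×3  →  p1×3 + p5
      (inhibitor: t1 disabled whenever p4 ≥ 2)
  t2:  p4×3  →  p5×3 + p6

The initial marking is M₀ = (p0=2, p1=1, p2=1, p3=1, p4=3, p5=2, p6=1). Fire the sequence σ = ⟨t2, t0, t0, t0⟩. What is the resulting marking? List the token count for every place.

step 1: fire t2:  (p0=2, p1=1, p2=1, p3=1, p4=3, p5=2, p6=1) → (p0=2, p1=1, p2=1, p3=1, p4=0, p5=5, p6=2)
step 2: fire t0:  (p0=2, p1=1, p2=1, p3=1, p4=0, p5=5, p6=2) → (p0=3, p1=1, p2=3, p3=1, p4=0, p5=4, p6=2)
step 3: fire t0:  (p0=3, p1=1, p2=3, p3=1, p4=0, p5=4, p6=2) → (p0=4, p1=1, p2=5, p3=1, p4=0, p5=3, p6=2)
step 4: fire t0:  (p0=4, p1=1, p2=5, p3=1, p4=0, p5=3, p6=2) → (p0=5, p1=1, p2=7, p3=1, p4=0, p5=2, p6=2)

(p0=5, p1=1, p2=7, p3=1, p4=0, p5=2, p6=2)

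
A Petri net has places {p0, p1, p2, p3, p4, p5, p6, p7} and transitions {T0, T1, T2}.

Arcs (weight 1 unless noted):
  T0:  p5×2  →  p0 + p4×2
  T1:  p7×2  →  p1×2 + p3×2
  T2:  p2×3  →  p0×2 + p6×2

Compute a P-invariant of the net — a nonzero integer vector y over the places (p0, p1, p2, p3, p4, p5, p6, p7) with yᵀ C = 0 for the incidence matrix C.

Incidence matrix C (rows=places, cols=transitions):
       T0   T1   T2
   p0   1    0    2
   p1   0    2    0
   p2   0    0   -3
   p3   0    2    0
   p4   2    0    0
   p5  -2    0    0
   p6   0    0    2
   p7   0   -2    0

Candidate y = [0, 1, 0, -1, 0, 0, 0, 0]; check y·C column-wise:
  col T0: 0·1 + 1·0 + -1·0 + 0·2 + 0·-2 = 0
  col T1: 1·2 + -1·2 + 0·-2 = 0
  col T2: 0·2 + 1·0 + 0·-3 + -1·0 + 0·2 = 0

y = (p0:0, p1:1, p2:0, p3:-1, p4:0, p5:0, p6:0, p7:0)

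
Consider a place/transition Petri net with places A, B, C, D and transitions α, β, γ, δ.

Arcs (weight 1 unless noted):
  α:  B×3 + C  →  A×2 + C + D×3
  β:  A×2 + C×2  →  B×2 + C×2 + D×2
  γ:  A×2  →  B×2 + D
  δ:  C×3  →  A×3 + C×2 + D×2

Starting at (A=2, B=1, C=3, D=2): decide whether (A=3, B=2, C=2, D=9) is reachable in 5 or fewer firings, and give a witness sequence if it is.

YES — reachable via ⟨γ, α, γ, δ⟩ (4 firings)

step 1: fire γ:  (A=2, B=1, C=3, D=2) → (A=0, B=3, C=3, D=3)
step 2: fire α:  (A=0, B=3, C=3, D=3) → (A=2, B=0, C=3, D=6)
step 3: fire γ:  (A=2, B=0, C=3, D=6) → (A=0, B=2, C=3, D=7)
step 4: fire δ:  (A=0, B=2, C=3, D=7) → (A=3, B=2, C=2, D=9)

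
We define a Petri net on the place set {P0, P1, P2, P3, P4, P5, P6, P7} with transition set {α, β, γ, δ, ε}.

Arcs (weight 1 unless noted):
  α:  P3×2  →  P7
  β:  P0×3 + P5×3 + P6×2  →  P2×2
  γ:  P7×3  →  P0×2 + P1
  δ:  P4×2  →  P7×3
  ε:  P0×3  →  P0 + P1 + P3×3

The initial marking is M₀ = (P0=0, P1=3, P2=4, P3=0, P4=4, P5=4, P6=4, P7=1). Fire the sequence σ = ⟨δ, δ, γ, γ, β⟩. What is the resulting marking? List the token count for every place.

(P0=1, P1=5, P2=6, P3=0, P4=0, P5=1, P6=2, P7=1)

step 1: fire δ:  (P0=0, P1=3, P2=4, P3=0, P4=4, P5=4, P6=4, P7=1) → (P0=0, P1=3, P2=4, P3=0, P4=2, P5=4, P6=4, P7=4)
step 2: fire δ:  (P0=0, P1=3, P2=4, P3=0, P4=2, P5=4, P6=4, P7=4) → (P0=0, P1=3, P2=4, P3=0, P4=0, P5=4, P6=4, P7=7)
step 3: fire γ:  (P0=0, P1=3, P2=4, P3=0, P4=0, P5=4, P6=4, P7=7) → (P0=2, P1=4, P2=4, P3=0, P4=0, P5=4, P6=4, P7=4)
step 4: fire γ:  (P0=2, P1=4, P2=4, P3=0, P4=0, P5=4, P6=4, P7=4) → (P0=4, P1=5, P2=4, P3=0, P4=0, P5=4, P6=4, P7=1)
step 5: fire β:  (P0=4, P1=5, P2=4, P3=0, P4=0, P5=4, P6=4, P7=1) → (P0=1, P1=5, P2=6, P3=0, P4=0, P5=1, P6=2, P7=1)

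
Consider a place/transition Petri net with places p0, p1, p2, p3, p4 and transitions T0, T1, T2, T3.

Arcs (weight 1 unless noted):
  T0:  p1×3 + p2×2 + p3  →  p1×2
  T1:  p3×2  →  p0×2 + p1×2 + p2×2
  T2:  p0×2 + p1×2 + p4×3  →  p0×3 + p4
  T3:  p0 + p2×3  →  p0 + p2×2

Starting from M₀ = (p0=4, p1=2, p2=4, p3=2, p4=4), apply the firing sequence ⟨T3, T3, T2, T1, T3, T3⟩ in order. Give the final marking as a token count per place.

step 1: fire T3:  (p0=4, p1=2, p2=4, p3=2, p4=4) → (p0=4, p1=2, p2=3, p3=2, p4=4)
step 2: fire T3:  (p0=4, p1=2, p2=3, p3=2, p4=4) → (p0=4, p1=2, p2=2, p3=2, p4=4)
step 3: fire T2:  (p0=4, p1=2, p2=2, p3=2, p4=4) → (p0=5, p1=0, p2=2, p3=2, p4=2)
step 4: fire T1:  (p0=5, p1=0, p2=2, p3=2, p4=2) → (p0=7, p1=2, p2=4, p3=0, p4=2)
step 5: fire T3:  (p0=7, p1=2, p2=4, p3=0, p4=2) → (p0=7, p1=2, p2=3, p3=0, p4=2)
step 6: fire T3:  (p0=7, p1=2, p2=3, p3=0, p4=2) → (p0=7, p1=2, p2=2, p3=0, p4=2)

(p0=7, p1=2, p2=2, p3=0, p4=2)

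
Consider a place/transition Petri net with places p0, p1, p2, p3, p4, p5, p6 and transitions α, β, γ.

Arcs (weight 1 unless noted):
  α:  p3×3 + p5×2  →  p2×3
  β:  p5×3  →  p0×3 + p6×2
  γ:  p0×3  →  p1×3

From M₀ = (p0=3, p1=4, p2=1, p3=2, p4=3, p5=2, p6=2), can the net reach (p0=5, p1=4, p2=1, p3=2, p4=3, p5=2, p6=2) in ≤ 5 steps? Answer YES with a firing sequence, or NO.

NO — not reachable within 5 firings

depth 0: 1 marking
depth 1: 2 markings reached so far
depth 2: 2 markings reached so far
(frontier empty at depth 2; search complete)
target is not among the 2 markings reachable within 5 steps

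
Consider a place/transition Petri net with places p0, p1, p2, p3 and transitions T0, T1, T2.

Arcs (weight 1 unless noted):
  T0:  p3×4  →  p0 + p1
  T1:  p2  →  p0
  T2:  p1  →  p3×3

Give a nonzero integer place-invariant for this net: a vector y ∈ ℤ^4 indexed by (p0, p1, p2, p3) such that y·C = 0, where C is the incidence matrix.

Incidence matrix C (rows=places, cols=transitions):
       T0   T1   T2
   p0   1    1    0
   p1   1    0   -1
   p2   0   -1    0
   p3  -4    0    3

Candidate y = [1, 3, 1, 1]; check y·C column-wise:
  col T0: 1·1 + 3·1 + 1·0 + 1·-4 = 0
  col T1: 1·1 + 3·0 + 1·-1 + 1·0 = 0
  col T2: 1·0 + 3·-1 + 1·0 + 1·3 = 0

y = (p0:1, p1:3, p2:1, p3:1)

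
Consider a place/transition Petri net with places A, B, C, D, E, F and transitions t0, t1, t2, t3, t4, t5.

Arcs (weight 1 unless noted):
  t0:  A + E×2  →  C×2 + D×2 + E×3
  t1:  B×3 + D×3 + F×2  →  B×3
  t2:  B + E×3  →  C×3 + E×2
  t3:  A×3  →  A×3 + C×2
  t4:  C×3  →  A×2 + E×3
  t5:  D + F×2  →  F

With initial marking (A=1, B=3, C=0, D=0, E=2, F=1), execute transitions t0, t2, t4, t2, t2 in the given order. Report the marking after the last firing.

(A=2, B=0, C=8, D=2, E=3, F=1)

step 1: fire t0:  (A=1, B=3, C=0, D=0, E=2, F=1) → (A=0, B=3, C=2, D=2, E=3, F=1)
step 2: fire t2:  (A=0, B=3, C=2, D=2, E=3, F=1) → (A=0, B=2, C=5, D=2, E=2, F=1)
step 3: fire t4:  (A=0, B=2, C=5, D=2, E=2, F=1) → (A=2, B=2, C=2, D=2, E=5, F=1)
step 4: fire t2:  (A=2, B=2, C=2, D=2, E=5, F=1) → (A=2, B=1, C=5, D=2, E=4, F=1)
step 5: fire t2:  (A=2, B=1, C=5, D=2, E=4, F=1) → (A=2, B=0, C=8, D=2, E=3, F=1)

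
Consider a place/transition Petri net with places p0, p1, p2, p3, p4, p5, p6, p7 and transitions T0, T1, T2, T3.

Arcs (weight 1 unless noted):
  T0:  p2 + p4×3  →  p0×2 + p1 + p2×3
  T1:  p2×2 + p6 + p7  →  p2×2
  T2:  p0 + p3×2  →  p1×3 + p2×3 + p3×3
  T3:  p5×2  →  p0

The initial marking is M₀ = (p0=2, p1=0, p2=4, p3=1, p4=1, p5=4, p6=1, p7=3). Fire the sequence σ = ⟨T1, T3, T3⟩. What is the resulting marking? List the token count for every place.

step 1: fire T1:  (p0=2, p1=0, p2=4, p3=1, p4=1, p5=4, p6=1, p7=3) → (p0=2, p1=0, p2=4, p3=1, p4=1, p5=4, p6=0, p7=2)
step 2: fire T3:  (p0=2, p1=0, p2=4, p3=1, p4=1, p5=4, p6=0, p7=2) → (p0=3, p1=0, p2=4, p3=1, p4=1, p5=2, p6=0, p7=2)
step 3: fire T3:  (p0=3, p1=0, p2=4, p3=1, p4=1, p5=2, p6=0, p7=2) → (p0=4, p1=0, p2=4, p3=1, p4=1, p5=0, p6=0, p7=2)

(p0=4, p1=0, p2=4, p3=1, p4=1, p5=0, p6=0, p7=2)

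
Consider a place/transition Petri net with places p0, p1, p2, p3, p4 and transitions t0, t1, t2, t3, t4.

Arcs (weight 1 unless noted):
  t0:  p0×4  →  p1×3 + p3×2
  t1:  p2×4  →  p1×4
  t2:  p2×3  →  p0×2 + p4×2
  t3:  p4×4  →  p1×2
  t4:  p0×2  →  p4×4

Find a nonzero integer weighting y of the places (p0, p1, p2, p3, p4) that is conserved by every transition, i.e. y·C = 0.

y = (p0:2, p1:2, p2:2, p3:1, p4:1)

Incidence matrix C (rows=places, cols=transitions):
       t0   t1   t2   t3   t4
   p0  -4    0    2    0   -2
   p1   3    4    0    2    0
   p2   0   -4   -3    0    0
   p3   2    0    0    0    0
   p4   0    0    2   -4    4

Candidate y = [2, 2, 2, 1, 1]; check y·C column-wise:
  col t0: 2·-4 + 2·3 + 2·0 + 1·2 + 1·0 = 0
  col t1: 2·0 + 2·4 + 2·-4 + 1·0 + 1·0 = 0
  col t2: 2·2 + 2·0 + 2·-3 + 1·0 + 1·2 = 0
  col t3: 2·0 + 2·2 + 2·0 + 1·0 + 1·-4 = 0
  col t4: 2·-2 + 2·0 + 2·0 + 1·0 + 1·4 = 0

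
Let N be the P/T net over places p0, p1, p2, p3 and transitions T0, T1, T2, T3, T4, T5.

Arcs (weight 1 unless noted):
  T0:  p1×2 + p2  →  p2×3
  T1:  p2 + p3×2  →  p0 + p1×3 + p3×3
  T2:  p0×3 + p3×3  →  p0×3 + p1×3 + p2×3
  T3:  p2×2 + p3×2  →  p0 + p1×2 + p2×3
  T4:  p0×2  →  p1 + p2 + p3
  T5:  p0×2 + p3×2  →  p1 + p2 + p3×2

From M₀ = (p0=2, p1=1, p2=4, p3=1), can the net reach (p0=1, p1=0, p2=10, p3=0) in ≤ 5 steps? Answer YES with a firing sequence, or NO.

step 1: fire T4:  (p0=2, p1=1, p2=4, p3=1) → (p0=0, p1=2, p2=5, p3=2)
step 2: fire T0:  (p0=0, p1=2, p2=5, p3=2) → (p0=0, p1=0, p2=7, p3=2)
step 3: fire T3:  (p0=0, p1=0, p2=7, p3=2) → (p0=1, p1=2, p2=8, p3=0)
step 4: fire T0:  (p0=1, p1=2, p2=8, p3=0) → (p0=1, p1=0, p2=10, p3=0)

YES — reachable via ⟨T4, T0, T3, T0⟩ (4 firings)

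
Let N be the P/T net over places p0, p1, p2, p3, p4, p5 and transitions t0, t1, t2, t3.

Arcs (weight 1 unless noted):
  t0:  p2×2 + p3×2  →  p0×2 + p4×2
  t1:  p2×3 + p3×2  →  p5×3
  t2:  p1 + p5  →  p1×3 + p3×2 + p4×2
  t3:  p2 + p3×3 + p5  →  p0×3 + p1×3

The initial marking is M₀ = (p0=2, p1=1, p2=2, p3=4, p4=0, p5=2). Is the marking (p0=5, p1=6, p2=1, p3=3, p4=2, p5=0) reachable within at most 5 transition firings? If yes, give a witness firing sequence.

step 1: fire t2:  (p0=2, p1=1, p2=2, p3=4, p4=0, p5=2) → (p0=2, p1=3, p2=2, p3=6, p4=2, p5=1)
step 2: fire t3:  (p0=2, p1=3, p2=2, p3=6, p4=2, p5=1) → (p0=5, p1=6, p2=1, p3=3, p4=2, p5=0)

YES — reachable via ⟨t2, t3⟩ (2 firings)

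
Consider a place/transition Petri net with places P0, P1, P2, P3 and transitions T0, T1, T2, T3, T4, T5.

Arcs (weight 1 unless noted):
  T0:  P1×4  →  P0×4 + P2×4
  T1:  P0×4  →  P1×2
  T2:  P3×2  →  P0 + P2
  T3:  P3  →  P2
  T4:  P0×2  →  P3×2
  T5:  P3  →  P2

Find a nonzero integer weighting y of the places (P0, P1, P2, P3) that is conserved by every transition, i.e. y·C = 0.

y = (P0:1, P1:2, P2:1, P3:1)

Incidence matrix C (rows=places, cols=transitions):
       T0   T1   T2   T3   T4   T5
   P0   4   -4    1    0   -2    0
   P1  -4    2    0    0    0    0
   P2   4    0    1    1    0    1
   P3   0    0   -2   -1    2   -1

Candidate y = [1, 2, 1, 1]; check y·C column-wise:
  col T0: 1·4 + 2·-4 + 1·4 + 1·0 = 0
  col T1: 1·-4 + 2·2 + 1·0 + 1·0 = 0
  col T2: 1·1 + 2·0 + 1·1 + 1·-2 = 0
  col T3: 1·0 + 2·0 + 1·1 + 1·-1 = 0
  col T4: 1·-2 + 2·0 + 1·0 + 1·2 = 0
  col T5: 1·0 + 2·0 + 1·1 + 1·-1 = 0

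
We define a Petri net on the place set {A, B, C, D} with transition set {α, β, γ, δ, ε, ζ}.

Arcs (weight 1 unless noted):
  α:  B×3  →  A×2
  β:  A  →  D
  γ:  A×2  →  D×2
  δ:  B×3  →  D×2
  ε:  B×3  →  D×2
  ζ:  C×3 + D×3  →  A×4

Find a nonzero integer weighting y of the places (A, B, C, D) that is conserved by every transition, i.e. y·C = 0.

y = (A:3, B:2, C:1, D:3)

Incidence matrix C (rows=places, cols=transitions):
        α    β    γ    δ    ε    ζ
    A   2   -1   -2    0    0    4
    B  -3    0    0   -3   -3    0
    C   0    0    0    0    0   -3
    D   0    1    2    2    2   -3

Candidate y = [3, 2, 1, 3]; check y·C column-wise:
  col α: 3·2 + 2·-3 + 1·0 + 3·0 = 0
  col β: 3·-1 + 2·0 + 1·0 + 3·1 = 0
  col γ: 3·-2 + 2·0 + 1·0 + 3·2 = 0
  col δ: 3·0 + 2·-3 + 1·0 + 3·2 = 0
  col ε: 3·0 + 2·-3 + 1·0 + 3·2 = 0
  col ζ: 3·4 + 2·0 + 1·-3 + 3·-3 = 0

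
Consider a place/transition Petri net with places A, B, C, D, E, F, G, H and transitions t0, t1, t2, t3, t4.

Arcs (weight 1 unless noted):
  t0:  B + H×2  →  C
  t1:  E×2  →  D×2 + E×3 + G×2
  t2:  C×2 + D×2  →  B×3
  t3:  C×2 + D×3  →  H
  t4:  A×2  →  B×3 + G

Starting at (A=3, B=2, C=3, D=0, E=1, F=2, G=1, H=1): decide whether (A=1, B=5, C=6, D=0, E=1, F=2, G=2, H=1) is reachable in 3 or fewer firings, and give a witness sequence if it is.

depth 0: 1 marking
depth 1: 2 markings reached so far
depth 2: 2 markings reached so far
(frontier empty at depth 2; search complete)
target is not among the 2 markings reachable within 3 steps

NO — not reachable within 3 firings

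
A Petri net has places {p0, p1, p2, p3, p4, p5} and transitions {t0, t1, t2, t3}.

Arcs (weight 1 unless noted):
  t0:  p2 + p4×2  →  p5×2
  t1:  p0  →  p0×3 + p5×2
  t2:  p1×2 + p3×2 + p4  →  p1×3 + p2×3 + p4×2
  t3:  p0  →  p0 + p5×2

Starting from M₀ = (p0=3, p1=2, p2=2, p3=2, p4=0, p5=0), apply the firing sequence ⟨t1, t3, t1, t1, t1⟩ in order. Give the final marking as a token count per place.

(p0=11, p1=2, p2=2, p3=2, p4=0, p5=10)

step 1: fire t1:  (p0=3, p1=2, p2=2, p3=2, p4=0, p5=0) → (p0=5, p1=2, p2=2, p3=2, p4=0, p5=2)
step 2: fire t3:  (p0=5, p1=2, p2=2, p3=2, p4=0, p5=2) → (p0=5, p1=2, p2=2, p3=2, p4=0, p5=4)
step 3: fire t1:  (p0=5, p1=2, p2=2, p3=2, p4=0, p5=4) → (p0=7, p1=2, p2=2, p3=2, p4=0, p5=6)
step 4: fire t1:  (p0=7, p1=2, p2=2, p3=2, p4=0, p5=6) → (p0=9, p1=2, p2=2, p3=2, p4=0, p5=8)
step 5: fire t1:  (p0=9, p1=2, p2=2, p3=2, p4=0, p5=8) → (p0=11, p1=2, p2=2, p3=2, p4=0, p5=10)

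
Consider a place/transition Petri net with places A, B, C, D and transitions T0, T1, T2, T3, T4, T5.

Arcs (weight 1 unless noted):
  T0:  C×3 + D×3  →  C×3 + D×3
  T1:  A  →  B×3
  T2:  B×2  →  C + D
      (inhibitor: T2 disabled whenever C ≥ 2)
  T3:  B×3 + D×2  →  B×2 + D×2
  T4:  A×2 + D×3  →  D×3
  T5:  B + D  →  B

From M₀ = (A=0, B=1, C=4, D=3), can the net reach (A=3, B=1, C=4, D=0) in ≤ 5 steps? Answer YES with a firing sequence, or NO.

depth 0: 1 marking
depth 1: 2 markings reached so far
depth 2: 3 markings reached so far
depth 3: 4 markings reached so far
depth 4: 4 markings reached so far
(frontier empty at depth 4; search complete)
target is not among the 4 markings reachable within 5 steps

NO — not reachable within 5 firings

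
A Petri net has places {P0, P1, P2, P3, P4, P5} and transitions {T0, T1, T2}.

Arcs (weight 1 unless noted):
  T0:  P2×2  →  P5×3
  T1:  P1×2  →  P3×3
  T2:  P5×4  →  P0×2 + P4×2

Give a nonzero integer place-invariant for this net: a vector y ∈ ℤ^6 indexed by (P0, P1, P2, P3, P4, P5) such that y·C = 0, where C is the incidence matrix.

y = (P0:0, P1:3, P2:0, P3:2, P4:0, P5:0)

Incidence matrix C (rows=places, cols=transitions):
       T0   T1   T2
   P0   0    0    2
   P1   0   -2    0
   P2  -2    0    0
   P3   0    3    0
   P4   0    0    2
   P5   3    0   -4

Candidate y = [0, 3, 0, 2, 0, 0]; check y·C column-wise:
  col T0: 3·0 + 0·-2 + 2·0 + 0·3 = 0
  col T1: 3·-2 + 2·3 = 0
  col T2: 0·2 + 3·0 + 2·0 + 0·2 + 0·-4 = 0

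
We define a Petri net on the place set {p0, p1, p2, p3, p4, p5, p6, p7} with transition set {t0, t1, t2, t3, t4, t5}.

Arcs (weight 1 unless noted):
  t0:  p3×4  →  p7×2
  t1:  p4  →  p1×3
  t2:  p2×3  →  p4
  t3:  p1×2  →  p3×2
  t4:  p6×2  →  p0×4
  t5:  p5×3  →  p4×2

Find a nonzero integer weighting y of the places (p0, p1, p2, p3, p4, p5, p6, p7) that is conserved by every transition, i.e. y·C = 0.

Incidence matrix C (rows=places, cols=transitions):
       t0   t1   t2   t3   t4   t5
   p0   0    0    0    0    4    0
   p1   0    3    0   -2    0    0
   p2   0    0   -3    0    0    0
   p3  -4    0    0    2    0    0
   p4   0   -1    1    0    0    2
   p5   0    0    0    0    0   -3
   p6   0    0    0    0   -2    0
   p7   2    0    0    0    0    0

Candidate y = [1, 0, 0, 0, 0, 0, 2, 0]; check y·C column-wise:
  col t0: 1·0 + 0·-4 + 2·0 + 0·2 = 0
  col t1: 1·0 + 0·3 + 0·-1 + 2·0 = 0
  col t2: 1·0 + 0·-3 + 0·1 + 2·0 = 0
  col t3: 1·0 + 0·-2 + 0·2 + 2·0 = 0
  col t4: 1·4 + 2·-2 = 0
  col t5: 1·0 + 0·2 + 0·-3 + 2·0 = 0

y = (p0:1, p1:0, p2:0, p3:0, p4:0, p5:0, p6:2, p7:0)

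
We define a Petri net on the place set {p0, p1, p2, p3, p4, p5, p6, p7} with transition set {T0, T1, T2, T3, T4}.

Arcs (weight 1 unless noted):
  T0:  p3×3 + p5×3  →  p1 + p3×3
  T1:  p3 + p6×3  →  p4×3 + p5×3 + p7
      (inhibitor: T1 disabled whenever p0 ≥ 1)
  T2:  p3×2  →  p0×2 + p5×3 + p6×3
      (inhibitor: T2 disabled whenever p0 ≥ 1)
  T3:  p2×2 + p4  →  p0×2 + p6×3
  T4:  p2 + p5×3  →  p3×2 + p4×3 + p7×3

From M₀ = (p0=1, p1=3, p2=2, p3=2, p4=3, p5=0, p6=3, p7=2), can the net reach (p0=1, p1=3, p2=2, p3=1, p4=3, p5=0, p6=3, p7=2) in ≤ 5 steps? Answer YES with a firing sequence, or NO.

NO — not reachable within 5 firings

depth 0: 1 marking
depth 1: 2 markings reached so far
depth 2: 2 markings reached so far
(frontier empty at depth 2; search complete)
target is not among the 2 markings reachable within 5 steps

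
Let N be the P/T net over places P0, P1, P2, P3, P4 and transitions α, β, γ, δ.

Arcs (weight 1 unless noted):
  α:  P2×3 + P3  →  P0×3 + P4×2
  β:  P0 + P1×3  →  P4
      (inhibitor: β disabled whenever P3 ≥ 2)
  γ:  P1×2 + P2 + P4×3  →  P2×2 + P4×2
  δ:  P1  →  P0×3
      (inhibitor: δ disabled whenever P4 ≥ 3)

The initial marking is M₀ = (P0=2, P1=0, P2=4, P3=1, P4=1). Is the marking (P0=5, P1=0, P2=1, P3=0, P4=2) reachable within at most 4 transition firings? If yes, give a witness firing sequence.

depth 0: 1 marking
depth 1: 2 markings reached so far
depth 2: 2 markings reached so far
(frontier empty at depth 2; search complete)
target is not among the 2 markings reachable within 4 steps

NO — not reachable within 4 firings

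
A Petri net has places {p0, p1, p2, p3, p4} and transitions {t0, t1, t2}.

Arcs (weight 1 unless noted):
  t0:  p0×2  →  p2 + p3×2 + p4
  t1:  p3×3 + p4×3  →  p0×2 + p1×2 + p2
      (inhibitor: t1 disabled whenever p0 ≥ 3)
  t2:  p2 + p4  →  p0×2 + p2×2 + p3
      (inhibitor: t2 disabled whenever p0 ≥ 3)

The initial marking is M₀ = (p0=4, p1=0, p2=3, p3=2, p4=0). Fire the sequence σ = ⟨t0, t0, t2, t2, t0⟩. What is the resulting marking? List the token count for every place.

step 1: fire t0:  (p0=4, p1=0, p2=3, p3=2, p4=0) → (p0=2, p1=0, p2=4, p3=4, p4=1)
step 2: fire t0:  (p0=2, p1=0, p2=4, p3=4, p4=1) → (p0=0, p1=0, p2=5, p3=6, p4=2)
step 3: fire t2:  (p0=0, p1=0, p2=5, p3=6, p4=2) → (p0=2, p1=0, p2=6, p3=7, p4=1)
step 4: fire t2:  (p0=2, p1=0, p2=6, p3=7, p4=1) → (p0=4, p1=0, p2=7, p3=8, p4=0)
step 5: fire t0:  (p0=4, p1=0, p2=7, p3=8, p4=0) → (p0=2, p1=0, p2=8, p3=10, p4=1)

(p0=2, p1=0, p2=8, p3=10, p4=1)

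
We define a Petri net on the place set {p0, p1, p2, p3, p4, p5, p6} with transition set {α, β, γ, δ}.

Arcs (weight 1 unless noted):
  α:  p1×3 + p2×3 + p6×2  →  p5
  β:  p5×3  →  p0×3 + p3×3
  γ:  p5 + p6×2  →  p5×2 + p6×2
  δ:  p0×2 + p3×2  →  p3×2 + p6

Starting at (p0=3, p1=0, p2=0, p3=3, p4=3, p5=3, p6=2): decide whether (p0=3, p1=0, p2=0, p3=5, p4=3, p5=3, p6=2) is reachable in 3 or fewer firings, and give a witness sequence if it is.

depth 0: 1 marking
depth 1: 4 markings reached so far
depth 2: 8 markings reached so far
depth 3: 13 markings reached so far
target is not among the 13 markings reachable within 3 steps

NO — not reachable within 3 firings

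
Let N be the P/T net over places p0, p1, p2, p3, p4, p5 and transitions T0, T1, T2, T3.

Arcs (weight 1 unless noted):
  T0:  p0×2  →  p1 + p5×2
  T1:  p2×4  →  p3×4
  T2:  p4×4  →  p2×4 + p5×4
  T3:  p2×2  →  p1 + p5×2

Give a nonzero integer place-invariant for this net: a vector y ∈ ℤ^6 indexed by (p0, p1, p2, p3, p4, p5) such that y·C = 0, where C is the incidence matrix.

y = (p0:1, p1:2, p2:1, p3:1, p4:1, p5:0)

Incidence matrix C (rows=places, cols=transitions):
       T0   T1   T2   T3
   p0  -2    0    0    0
   p1   1    0    0    1
   p2   0   -4    4   -2
   p3   0    4    0    0
   p4   0    0   -4    0
   p5   2    0    4    2

Candidate y = [1, 2, 1, 1, 1, 0]; check y·C column-wise:
  col T0: 1·-2 + 2·1 + 1·0 + 1·0 + 1·0 + 0·2 = 0
  col T1: 1·0 + 2·0 + 1·-4 + 1·4 + 1·0 = 0
  col T2: 1·0 + 2·0 + 1·4 + 1·0 + 1·-4 + 0·4 = 0
  col T3: 1·0 + 2·1 + 1·-2 + 1·0 + 1·0 + 0·2 = 0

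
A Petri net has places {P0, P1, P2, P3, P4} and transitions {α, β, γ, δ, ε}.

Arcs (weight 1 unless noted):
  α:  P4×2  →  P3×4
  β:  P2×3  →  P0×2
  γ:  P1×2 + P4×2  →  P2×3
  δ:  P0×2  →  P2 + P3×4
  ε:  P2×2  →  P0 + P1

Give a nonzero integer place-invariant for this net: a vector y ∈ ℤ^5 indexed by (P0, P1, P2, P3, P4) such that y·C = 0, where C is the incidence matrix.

Incidence matrix C (rows=places, cols=transitions):
        α    β    γ    δ    ε
   P0   0    2    0   -2    1
   P1   0    0   -2    0    1
   P2   0   -3    3    1   -2
   P3   4    0    0    4    0
   P4  -2    0   -2    0    0

Candidate y = [3, 1, 2, 1, 2]; check y·C column-wise:
  col α: 3·0 + 1·0 + 2·0 + 1·4 + 2·-2 = 0
  col β: 3·2 + 1·0 + 2·-3 + 1·0 + 2·0 = 0
  col γ: 3·0 + 1·-2 + 2·3 + 1·0 + 2·-2 = 0
  col δ: 3·-2 + 1·0 + 2·1 + 1·4 + 2·0 = 0
  col ε: 3·1 + 1·1 + 2·-2 + 1·0 + 2·0 = 0

y = (P0:3, P1:1, P2:2, P3:1, P4:2)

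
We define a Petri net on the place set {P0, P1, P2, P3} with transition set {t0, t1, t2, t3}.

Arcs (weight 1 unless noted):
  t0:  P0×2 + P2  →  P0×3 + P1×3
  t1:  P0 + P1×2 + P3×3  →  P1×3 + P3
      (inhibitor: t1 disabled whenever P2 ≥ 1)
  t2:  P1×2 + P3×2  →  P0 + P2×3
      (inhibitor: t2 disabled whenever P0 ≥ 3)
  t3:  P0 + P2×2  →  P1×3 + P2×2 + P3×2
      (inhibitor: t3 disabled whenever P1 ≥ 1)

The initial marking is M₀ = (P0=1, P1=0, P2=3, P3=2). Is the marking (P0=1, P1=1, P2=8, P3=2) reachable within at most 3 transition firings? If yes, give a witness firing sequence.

NO — not reachable within 3 firings

depth 0: 1 marking
depth 1: 2 markings reached so far
depth 2: 3 markings reached so far
depth 3: 3 markings reached so far
(frontier empty at depth 3; search complete)
target is not among the 3 markings reachable within 3 steps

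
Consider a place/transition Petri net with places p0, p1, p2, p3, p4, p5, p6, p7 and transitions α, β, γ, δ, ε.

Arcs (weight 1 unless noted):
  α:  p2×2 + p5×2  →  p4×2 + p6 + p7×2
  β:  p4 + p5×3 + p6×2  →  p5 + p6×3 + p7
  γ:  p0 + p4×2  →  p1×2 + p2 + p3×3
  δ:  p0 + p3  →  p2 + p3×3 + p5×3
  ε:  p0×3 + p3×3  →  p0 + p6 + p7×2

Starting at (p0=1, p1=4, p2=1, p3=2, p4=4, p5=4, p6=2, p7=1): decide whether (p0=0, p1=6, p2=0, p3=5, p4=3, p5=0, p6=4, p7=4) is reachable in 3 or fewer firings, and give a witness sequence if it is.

step 1: fire β:  (p0=1, p1=4, p2=1, p3=2, p4=4, p5=4, p6=2, p7=1) → (p0=1, p1=4, p2=1, p3=2, p4=3, p5=2, p6=3, p7=2)
step 2: fire γ:  (p0=1, p1=4, p2=1, p3=2, p4=3, p5=2, p6=3, p7=2) → (p0=0, p1=6, p2=2, p3=5, p4=1, p5=2, p6=3, p7=2)
step 3: fire α:  (p0=0, p1=6, p2=2, p3=5, p4=1, p5=2, p6=3, p7=2) → (p0=0, p1=6, p2=0, p3=5, p4=3, p5=0, p6=4, p7=4)

YES — reachable via ⟨β, γ, α⟩ (3 firings)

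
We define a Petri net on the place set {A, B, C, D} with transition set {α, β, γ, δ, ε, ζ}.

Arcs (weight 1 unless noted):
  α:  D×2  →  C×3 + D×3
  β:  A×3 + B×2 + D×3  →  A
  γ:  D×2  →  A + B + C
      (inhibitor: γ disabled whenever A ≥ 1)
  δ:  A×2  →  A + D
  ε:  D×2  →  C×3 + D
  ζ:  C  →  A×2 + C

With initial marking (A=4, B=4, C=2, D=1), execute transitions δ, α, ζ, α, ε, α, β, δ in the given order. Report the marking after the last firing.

step 1: fire δ:  (A=4, B=4, C=2, D=1) → (A=3, B=4, C=2, D=2)
step 2: fire α:  (A=3, B=4, C=2, D=2) → (A=3, B=4, C=5, D=3)
step 3: fire ζ:  (A=3, B=4, C=5, D=3) → (A=5, B=4, C=5, D=3)
step 4: fire α:  (A=5, B=4, C=5, D=3) → (A=5, B=4, C=8, D=4)
step 5: fire ε:  (A=5, B=4, C=8, D=4) → (A=5, B=4, C=11, D=3)
step 6: fire α:  (A=5, B=4, C=11, D=3) → (A=5, B=4, C=14, D=4)
step 7: fire β:  (A=5, B=4, C=14, D=4) → (A=3, B=2, C=14, D=1)
step 8: fire δ:  (A=3, B=2, C=14, D=1) → (A=2, B=2, C=14, D=2)

(A=2, B=2, C=14, D=2)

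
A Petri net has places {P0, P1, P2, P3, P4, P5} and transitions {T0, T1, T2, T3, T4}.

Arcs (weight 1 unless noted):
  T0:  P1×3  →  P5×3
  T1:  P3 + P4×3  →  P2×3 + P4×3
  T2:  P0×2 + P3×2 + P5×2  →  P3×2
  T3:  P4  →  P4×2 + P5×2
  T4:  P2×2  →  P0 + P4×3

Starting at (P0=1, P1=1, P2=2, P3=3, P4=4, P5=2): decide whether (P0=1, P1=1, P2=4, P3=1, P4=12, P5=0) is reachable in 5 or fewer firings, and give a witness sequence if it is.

depth 0: 1 marking
depth 1: 4 markings reached so far
depth 2: 10 markings reached so far
depth 3: 20 markings reached so far
depth 4: 34 markings reached so far
depth 5: 52 markings reached so far
target is not among the 52 markings reachable within 5 steps

NO — not reachable within 5 firings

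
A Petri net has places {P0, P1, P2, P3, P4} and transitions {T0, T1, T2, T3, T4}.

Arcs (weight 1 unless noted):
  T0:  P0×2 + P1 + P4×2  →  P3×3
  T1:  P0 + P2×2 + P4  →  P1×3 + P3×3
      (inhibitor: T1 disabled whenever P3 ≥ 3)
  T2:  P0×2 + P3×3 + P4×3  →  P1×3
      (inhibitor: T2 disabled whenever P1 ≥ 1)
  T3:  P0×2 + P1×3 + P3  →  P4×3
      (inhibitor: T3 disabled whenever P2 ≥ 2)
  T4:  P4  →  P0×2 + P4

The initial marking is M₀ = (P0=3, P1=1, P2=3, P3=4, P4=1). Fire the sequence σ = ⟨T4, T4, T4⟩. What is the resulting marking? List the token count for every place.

(P0=9, P1=1, P2=3, P3=4, P4=1)

step 1: fire T4:  (P0=3, P1=1, P2=3, P3=4, P4=1) → (P0=5, P1=1, P2=3, P3=4, P4=1)
step 2: fire T4:  (P0=5, P1=1, P2=3, P3=4, P4=1) → (P0=7, P1=1, P2=3, P3=4, P4=1)
step 3: fire T4:  (P0=7, P1=1, P2=3, P3=4, P4=1) → (P0=9, P1=1, P2=3, P3=4, P4=1)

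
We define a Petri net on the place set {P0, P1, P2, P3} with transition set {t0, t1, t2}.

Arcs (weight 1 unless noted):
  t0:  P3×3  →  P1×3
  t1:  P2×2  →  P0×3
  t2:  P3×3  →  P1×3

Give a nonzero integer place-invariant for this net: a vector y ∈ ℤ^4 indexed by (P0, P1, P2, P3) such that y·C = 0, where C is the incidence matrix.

y = (P0:2, P1:0, P2:3, P3:0)

Incidence matrix C (rows=places, cols=transitions):
       t0   t1   t2
   P0   0    3    0
   P1   3    0    3
   P2   0   -2    0
   P3  -3    0   -3

Candidate y = [2, 0, 3, 0]; check y·C column-wise:
  col t0: 2·0 + 0·3 + 3·0 + 0·-3 = 0
  col t1: 2·3 + 3·-2 = 0
  col t2: 2·0 + 0·3 + 3·0 + 0·-3 = 0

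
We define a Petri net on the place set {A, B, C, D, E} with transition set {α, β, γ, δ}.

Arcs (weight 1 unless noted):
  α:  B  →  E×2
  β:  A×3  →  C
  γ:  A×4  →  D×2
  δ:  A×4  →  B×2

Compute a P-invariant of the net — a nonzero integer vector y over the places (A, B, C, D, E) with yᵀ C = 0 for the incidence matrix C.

y = (A:1, B:2, C:3, D:2, E:1)

Incidence matrix C (rows=places, cols=transitions):
        α    β    γ    δ
    A   0   -3   -4   -4
    B  -1    0    0    2
    C   0    1    0    0
    D   0    0    2    0
    E   2    0    0    0

Candidate y = [1, 2, 3, 2, 1]; check y·C column-wise:
  col α: 1·0 + 2·-1 + 3·0 + 2·0 + 1·2 = 0
  col β: 1·-3 + 2·0 + 3·1 + 2·0 + 1·0 = 0
  col γ: 1·-4 + 2·0 + 3·0 + 2·2 + 1·0 = 0
  col δ: 1·-4 + 2·2 + 3·0 + 2·0 + 1·0 = 0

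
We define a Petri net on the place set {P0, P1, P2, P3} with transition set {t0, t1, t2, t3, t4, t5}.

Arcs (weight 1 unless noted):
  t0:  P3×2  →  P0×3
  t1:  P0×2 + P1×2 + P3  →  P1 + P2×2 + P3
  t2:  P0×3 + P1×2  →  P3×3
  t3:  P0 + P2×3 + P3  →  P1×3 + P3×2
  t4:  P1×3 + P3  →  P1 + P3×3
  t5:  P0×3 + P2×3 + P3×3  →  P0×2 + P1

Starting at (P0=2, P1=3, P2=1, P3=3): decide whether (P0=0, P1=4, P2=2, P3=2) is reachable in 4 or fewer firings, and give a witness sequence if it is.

YES — reachable via ⟨t0, t1, t1, t3⟩ (4 firings)

step 1: fire t0:  (P0=2, P1=3, P2=1, P3=3) → (P0=5, P1=3, P2=1, P3=1)
step 2: fire t1:  (P0=5, P1=3, P2=1, P3=1) → (P0=3, P1=2, P2=3, P3=1)
step 3: fire t1:  (P0=3, P1=2, P2=3, P3=1) → (P0=1, P1=1, P2=5, P3=1)
step 4: fire t3:  (P0=1, P1=1, P2=5, P3=1) → (P0=0, P1=4, P2=2, P3=2)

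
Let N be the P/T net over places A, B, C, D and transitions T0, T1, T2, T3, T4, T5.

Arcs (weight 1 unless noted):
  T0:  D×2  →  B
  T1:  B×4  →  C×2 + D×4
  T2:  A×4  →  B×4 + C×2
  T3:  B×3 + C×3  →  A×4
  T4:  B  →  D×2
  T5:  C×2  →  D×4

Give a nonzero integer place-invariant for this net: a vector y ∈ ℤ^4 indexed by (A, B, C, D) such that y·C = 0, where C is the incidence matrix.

Incidence matrix C (rows=places, cols=transitions):
       T0   T1   T2   T3   T4   T5
    A   0    0   -4    4    0    0
    B   1   -4    4   -3   -1    0
    C   0    2    2   -3    0   -2
    D  -2    4    0    0    2    4

Candidate y = [3, 2, 2, 1]; check y·C column-wise:
  col T0: 3·0 + 2·1 + 2·0 + 1·-2 = 0
  col T1: 3·0 + 2·-4 + 2·2 + 1·4 = 0
  col T2: 3·-4 + 2·4 + 2·2 + 1·0 = 0
  col T3: 3·4 + 2·-3 + 2·-3 + 1·0 = 0
  col T4: 3·0 + 2·-1 + 2·0 + 1·2 = 0
  col T5: 3·0 + 2·0 + 2·-2 + 1·4 = 0

y = (A:3, B:2, C:2, D:1)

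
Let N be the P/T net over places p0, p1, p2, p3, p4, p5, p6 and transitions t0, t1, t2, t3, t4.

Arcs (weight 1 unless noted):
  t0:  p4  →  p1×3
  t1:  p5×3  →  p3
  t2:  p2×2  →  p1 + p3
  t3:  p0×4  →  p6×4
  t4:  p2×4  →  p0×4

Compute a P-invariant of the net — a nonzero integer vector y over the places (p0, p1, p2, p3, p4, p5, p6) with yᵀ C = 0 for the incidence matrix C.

y = (p0:0, p1:3, p2:0, p3:-3, p4:9, p5:-1, p6:0)

Incidence matrix C (rows=places, cols=transitions):
       t0   t1   t2   t3   t4
   p0   0    0    0   -4    4
   p1   3    0    1    0    0
   p2   0    0   -2    0   -4
   p3   0    1    1    0    0
   p4  -1    0    0    0    0
   p5   0   -3    0    0    0
   p6   0    0    0    4    0

Candidate y = [0, 3, 0, -3, 9, -1, 0]; check y·C column-wise:
  col t0: 3·3 + -3·0 + 9·-1 + -1·0 = 0
  col t1: 3·0 + -3·1 + 9·0 + -1·-3 = 0
  col t2: 3·1 + 0·-2 + -3·1 + 9·0 + -1·0 = 0
  col t3: 0·-4 + 3·0 + -3·0 + 9·0 + -1·0 + 0·4 = 0
  col t4: 0·4 + 3·0 + 0·-4 + -3·0 + 9·0 + -1·0 = 0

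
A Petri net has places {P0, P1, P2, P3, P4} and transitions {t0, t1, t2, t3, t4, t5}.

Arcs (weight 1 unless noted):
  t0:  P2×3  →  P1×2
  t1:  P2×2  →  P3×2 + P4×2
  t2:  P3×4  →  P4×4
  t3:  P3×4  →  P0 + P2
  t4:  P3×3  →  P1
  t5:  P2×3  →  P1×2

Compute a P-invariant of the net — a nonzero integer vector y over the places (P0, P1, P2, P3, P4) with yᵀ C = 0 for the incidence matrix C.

y = (P0:2, P1:3, P2:2, P3:1, P4:1)

Incidence matrix C (rows=places, cols=transitions):
       t0   t1   t2   t3   t4   t5
   P0   0    0    0    1    0    0
   P1   2    0    0    0    1    2
   P2  -3   -2    0    1    0   -3
   P3   0    2   -4   -4   -3    0
   P4   0    2    4    0    0    0

Candidate y = [2, 3, 2, 1, 1]; check y·C column-wise:
  col t0: 2·0 + 3·2 + 2·-3 + 1·0 + 1·0 = 0
  col t1: 2·0 + 3·0 + 2·-2 + 1·2 + 1·2 = 0
  col t2: 2·0 + 3·0 + 2·0 + 1·-4 + 1·4 = 0
  col t3: 2·1 + 3·0 + 2·1 + 1·-4 + 1·0 = 0
  col t4: 2·0 + 3·1 + 2·0 + 1·-3 + 1·0 = 0
  col t5: 2·0 + 3·2 + 2·-3 + 1·0 + 1·0 = 0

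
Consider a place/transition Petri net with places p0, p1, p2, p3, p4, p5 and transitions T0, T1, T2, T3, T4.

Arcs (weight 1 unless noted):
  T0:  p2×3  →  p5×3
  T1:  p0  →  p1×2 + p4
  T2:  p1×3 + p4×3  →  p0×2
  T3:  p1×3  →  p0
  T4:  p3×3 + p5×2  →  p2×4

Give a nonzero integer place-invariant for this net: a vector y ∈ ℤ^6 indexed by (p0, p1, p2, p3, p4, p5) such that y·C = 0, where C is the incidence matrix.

y = (p0:3, p1:1, p2:0, p3:0, p4:1, p5:0)

Incidence matrix C (rows=places, cols=transitions):
       T0   T1   T2   T3   T4
   p0   0   -1    2    1    0
   p1   0    2   -3   -3    0
   p2  -3    0    0    0    4
   p3   0    0    0    0   -3
   p4   0    1   -3    0    0
   p5   3    0    0    0   -2

Candidate y = [3, 1, 0, 0, 1, 0]; check y·C column-wise:
  col T0: 3·0 + 1·0 + 0·-3 + 1·0 + 0·3 = 0
  col T1: 3·-1 + 1·2 + 1·1 = 0
  col T2: 3·2 + 1·-3 + 1·-3 = 0
  col T3: 3·1 + 1·-3 + 1·0 = 0
  col T4: 3·0 + 1·0 + 0·4 + 0·-3 + 1·0 + 0·-2 = 0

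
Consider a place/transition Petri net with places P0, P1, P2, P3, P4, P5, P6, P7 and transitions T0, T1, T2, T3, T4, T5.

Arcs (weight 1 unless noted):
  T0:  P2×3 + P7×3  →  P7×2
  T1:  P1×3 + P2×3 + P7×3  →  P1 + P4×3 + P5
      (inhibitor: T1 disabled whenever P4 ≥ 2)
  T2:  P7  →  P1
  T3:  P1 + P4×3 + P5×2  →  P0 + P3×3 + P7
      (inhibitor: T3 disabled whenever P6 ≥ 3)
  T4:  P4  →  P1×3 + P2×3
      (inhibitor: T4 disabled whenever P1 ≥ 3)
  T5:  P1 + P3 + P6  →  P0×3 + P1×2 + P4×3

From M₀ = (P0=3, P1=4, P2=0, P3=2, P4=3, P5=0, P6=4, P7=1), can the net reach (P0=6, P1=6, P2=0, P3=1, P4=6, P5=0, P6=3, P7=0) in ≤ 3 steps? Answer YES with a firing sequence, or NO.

step 1: fire T2:  (P0=3, P1=4, P2=0, P3=2, P4=3, P5=0, P6=4, P7=1) → (P0=3, P1=5, P2=0, P3=2, P4=3, P5=0, P6=4, P7=0)
step 2: fire T5:  (P0=3, P1=5, P2=0, P3=2, P4=3, P5=0, P6=4, P7=0) → (P0=6, P1=6, P2=0, P3=1, P4=6, P5=0, P6=3, P7=0)

YES — reachable via ⟨T2, T5⟩ (2 firings)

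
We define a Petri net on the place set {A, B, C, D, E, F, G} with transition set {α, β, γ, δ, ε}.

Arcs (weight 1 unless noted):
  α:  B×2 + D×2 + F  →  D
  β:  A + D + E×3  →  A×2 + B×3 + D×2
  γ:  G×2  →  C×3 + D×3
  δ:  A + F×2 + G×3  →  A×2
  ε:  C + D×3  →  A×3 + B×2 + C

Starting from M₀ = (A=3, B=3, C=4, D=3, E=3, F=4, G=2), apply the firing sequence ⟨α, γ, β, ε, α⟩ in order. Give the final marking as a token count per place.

(A=7, B=4, C=7, D=2, E=0, F=2, G=0)

step 1: fire α:  (A=3, B=3, C=4, D=3, E=3, F=4, G=2) → (A=3, B=1, C=4, D=2, E=3, F=3, G=2)
step 2: fire γ:  (A=3, B=1, C=4, D=2, E=3, F=3, G=2) → (A=3, B=1, C=7, D=5, E=3, F=3, G=0)
step 3: fire β:  (A=3, B=1, C=7, D=5, E=3, F=3, G=0) → (A=4, B=4, C=7, D=6, E=0, F=3, G=0)
step 4: fire ε:  (A=4, B=4, C=7, D=6, E=0, F=3, G=0) → (A=7, B=6, C=7, D=3, E=0, F=3, G=0)
step 5: fire α:  (A=7, B=6, C=7, D=3, E=0, F=3, G=0) → (A=7, B=4, C=7, D=2, E=0, F=2, G=0)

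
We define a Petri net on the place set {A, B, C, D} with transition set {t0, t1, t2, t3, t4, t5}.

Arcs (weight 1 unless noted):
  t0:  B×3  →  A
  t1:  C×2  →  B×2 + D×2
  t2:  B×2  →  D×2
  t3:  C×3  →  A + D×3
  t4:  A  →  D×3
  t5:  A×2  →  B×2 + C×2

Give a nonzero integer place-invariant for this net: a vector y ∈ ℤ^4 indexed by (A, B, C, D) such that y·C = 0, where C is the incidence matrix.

y = (A:3, B:1, C:2, D:1)

Incidence matrix C (rows=places, cols=transitions):
       t0   t1   t2   t3   t4   t5
    A   1    0    0    1   -1   -2
    B  -3    2   -2    0    0    2
    C   0   -2    0   -3    0    2
    D   0    2    2    3    3    0

Candidate y = [3, 1, 2, 1]; check y·C column-wise:
  col t0: 3·1 + 1·-3 + 2·0 + 1·0 = 0
  col t1: 3·0 + 1·2 + 2·-2 + 1·2 = 0
  col t2: 3·0 + 1·-2 + 2·0 + 1·2 = 0
  col t3: 3·1 + 1·0 + 2·-3 + 1·3 = 0
  col t4: 3·-1 + 1·0 + 2·0 + 1·3 = 0
  col t5: 3·-2 + 1·2 + 2·2 + 1·0 = 0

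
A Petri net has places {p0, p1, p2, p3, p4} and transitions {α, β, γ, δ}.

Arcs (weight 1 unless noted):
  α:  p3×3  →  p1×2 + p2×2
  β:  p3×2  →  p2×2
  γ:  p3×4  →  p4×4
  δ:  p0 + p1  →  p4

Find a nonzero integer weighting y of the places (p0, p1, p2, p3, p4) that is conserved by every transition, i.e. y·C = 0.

y = (p0:1, p1:1, p2:2, p3:2, p4:2)

Incidence matrix C (rows=places, cols=transitions):
        α    β    γ    δ
   p0   0    0    0   -1
   p1   2    0    0   -1
   p2   2    2    0    0
   p3  -3   -2   -4    0
   p4   0    0    4    1

Candidate y = [1, 1, 2, 2, 2]; check y·C column-wise:
  col α: 1·0 + 1·2 + 2·2 + 2·-3 + 2·0 = 0
  col β: 1·0 + 1·0 + 2·2 + 2·-2 + 2·0 = 0
  col γ: 1·0 + 1·0 + 2·0 + 2·-4 + 2·4 = 0
  col δ: 1·-1 + 1·-1 + 2·0 + 2·0 + 2·1 = 0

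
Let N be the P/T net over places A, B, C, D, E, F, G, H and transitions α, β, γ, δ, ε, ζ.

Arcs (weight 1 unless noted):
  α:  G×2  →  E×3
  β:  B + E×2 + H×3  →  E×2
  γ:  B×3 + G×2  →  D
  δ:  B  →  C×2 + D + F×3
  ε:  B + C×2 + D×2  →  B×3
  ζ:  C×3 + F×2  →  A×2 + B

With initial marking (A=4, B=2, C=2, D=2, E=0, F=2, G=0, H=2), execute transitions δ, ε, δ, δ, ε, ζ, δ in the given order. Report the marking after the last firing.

(A=6, B=3, C=3, D=2, E=0, F=12, G=0, H=2)

step 1: fire δ:  (A=4, B=2, C=2, D=2, E=0, F=2, G=0, H=2) → (A=4, B=1, C=4, D=3, E=0, F=5, G=0, H=2)
step 2: fire ε:  (A=4, B=1, C=4, D=3, E=0, F=5, G=0, H=2) → (A=4, B=3, C=2, D=1, E=0, F=5, G=0, H=2)
step 3: fire δ:  (A=4, B=3, C=2, D=1, E=0, F=5, G=0, H=2) → (A=4, B=2, C=4, D=2, E=0, F=8, G=0, H=2)
step 4: fire δ:  (A=4, B=2, C=4, D=2, E=0, F=8, G=0, H=2) → (A=4, B=1, C=6, D=3, E=0, F=11, G=0, H=2)
step 5: fire ε:  (A=4, B=1, C=6, D=3, E=0, F=11, G=0, H=2) → (A=4, B=3, C=4, D=1, E=0, F=11, G=0, H=2)
step 6: fire ζ:  (A=4, B=3, C=4, D=1, E=0, F=11, G=0, H=2) → (A=6, B=4, C=1, D=1, E=0, F=9, G=0, H=2)
step 7: fire δ:  (A=6, B=4, C=1, D=1, E=0, F=9, G=0, H=2) → (A=6, B=3, C=3, D=2, E=0, F=12, G=0, H=2)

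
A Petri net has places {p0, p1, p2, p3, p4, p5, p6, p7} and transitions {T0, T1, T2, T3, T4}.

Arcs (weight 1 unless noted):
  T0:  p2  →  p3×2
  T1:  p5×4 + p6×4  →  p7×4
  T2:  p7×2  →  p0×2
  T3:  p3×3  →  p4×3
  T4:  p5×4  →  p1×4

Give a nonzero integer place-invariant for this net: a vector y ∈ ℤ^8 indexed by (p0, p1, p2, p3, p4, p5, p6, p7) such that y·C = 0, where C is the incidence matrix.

Incidence matrix C (rows=places, cols=transitions):
       T0   T1   T2   T3   T4
   p0   0    0    2    0    0
   p1   0    0    0    0    4
   p2  -1    0    0    0    0
   p3   2    0    0   -3    0
   p4   0    0    0    3    0
   p5   0   -4    0    0   -4
   p6   0   -4    0    0    0
   p7   0    4   -2    0    0

Candidate y = [0, 0, 2, 1, 1, 0, 0, 0]; check y·C column-wise:
  col T0: 2·-1 + 1·2 + 1·0 = 0
  col T1: 2·0 + 1·0 + 1·0 + 0·-4 + 0·-4 + 0·4 = 0
  col T2: 0·2 + 2·0 + 1·0 + 1·0 + 0·-2 = 0
  col T3: 2·0 + 1·-3 + 1·3 = 0
  col T4: 0·4 + 2·0 + 1·0 + 1·0 + 0·-4 = 0

y = (p0:0, p1:0, p2:2, p3:1, p4:1, p5:0, p6:0, p7:0)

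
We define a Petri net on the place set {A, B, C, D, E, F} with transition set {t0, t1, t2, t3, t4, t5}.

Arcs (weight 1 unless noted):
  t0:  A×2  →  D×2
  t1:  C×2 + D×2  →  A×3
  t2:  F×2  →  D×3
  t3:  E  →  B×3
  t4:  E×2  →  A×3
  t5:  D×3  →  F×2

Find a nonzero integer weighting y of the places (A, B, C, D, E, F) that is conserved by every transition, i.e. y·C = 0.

Incidence matrix C (rows=places, cols=transitions):
       t0   t1   t2   t3   t4   t5
    A  -2    3    0    0    3    0
    B   0    0    0    3    0    0
    C   0   -2    0    0    0    0
    D   2   -2    3    0    0   -3
    E   0    0    0   -1   -2    0
    F   0    0   -2    0    0    2

Candidate y = [2, 1, 1, 2, 3, 3]; check y·C column-wise:
  col t0: 2·-2 + 1·0 + 1·0 + 2·2 + 3·0 + 3·0 = 0
  col t1: 2·3 + 1·0 + 1·-2 + 2·-2 + 3·0 + 3·0 = 0
  col t2: 2·0 + 1·0 + 1·0 + 2·3 + 3·0 + 3·-2 = 0
  col t3: 2·0 + 1·3 + 1·0 + 2·0 + 3·-1 + 3·0 = 0
  col t4: 2·3 + 1·0 + 1·0 + 2·0 + 3·-2 + 3·0 = 0
  col t5: 2·0 + 1·0 + 1·0 + 2·-3 + 3·0 + 3·2 = 0

y = (A:2, B:1, C:1, D:2, E:3, F:3)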